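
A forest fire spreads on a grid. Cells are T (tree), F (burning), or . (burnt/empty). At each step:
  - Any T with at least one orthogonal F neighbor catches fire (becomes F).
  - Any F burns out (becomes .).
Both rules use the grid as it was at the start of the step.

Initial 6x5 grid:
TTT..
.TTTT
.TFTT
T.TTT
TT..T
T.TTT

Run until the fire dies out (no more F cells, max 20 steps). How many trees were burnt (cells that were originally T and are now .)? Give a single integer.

Step 1: +4 fires, +1 burnt (F count now 4)
Step 2: +5 fires, +4 burnt (F count now 5)
Step 3: +3 fires, +5 burnt (F count now 3)
Step 4: +2 fires, +3 burnt (F count now 2)
Step 5: +1 fires, +2 burnt (F count now 1)
Step 6: +1 fires, +1 burnt (F count now 1)
Step 7: +1 fires, +1 burnt (F count now 1)
Step 8: +0 fires, +1 burnt (F count now 0)
Fire out after step 8
Initially T: 21, now '.': 26
Total burnt (originally-T cells now '.'): 17

Answer: 17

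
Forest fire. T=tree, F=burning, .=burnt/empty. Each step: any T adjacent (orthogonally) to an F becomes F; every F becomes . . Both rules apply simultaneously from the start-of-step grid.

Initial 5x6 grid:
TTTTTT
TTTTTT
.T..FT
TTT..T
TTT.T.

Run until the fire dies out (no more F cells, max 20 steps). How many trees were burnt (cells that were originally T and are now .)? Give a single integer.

Answer: 21

Derivation:
Step 1: +2 fires, +1 burnt (F count now 2)
Step 2: +4 fires, +2 burnt (F count now 4)
Step 3: +3 fires, +4 burnt (F count now 3)
Step 4: +2 fires, +3 burnt (F count now 2)
Step 5: +3 fires, +2 burnt (F count now 3)
Step 6: +2 fires, +3 burnt (F count now 2)
Step 7: +3 fires, +2 burnt (F count now 3)
Step 8: +2 fires, +3 burnt (F count now 2)
Step 9: +0 fires, +2 burnt (F count now 0)
Fire out after step 9
Initially T: 22, now '.': 29
Total burnt (originally-T cells now '.'): 21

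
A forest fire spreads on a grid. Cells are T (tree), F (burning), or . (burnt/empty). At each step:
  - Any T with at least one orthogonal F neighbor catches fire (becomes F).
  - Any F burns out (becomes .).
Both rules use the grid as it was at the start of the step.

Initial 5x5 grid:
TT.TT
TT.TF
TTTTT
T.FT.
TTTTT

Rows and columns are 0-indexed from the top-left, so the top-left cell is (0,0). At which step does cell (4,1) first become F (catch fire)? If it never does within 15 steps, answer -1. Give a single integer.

Step 1: cell (4,1)='T' (+6 fires, +2 burnt)
Step 2: cell (4,1)='F' (+5 fires, +6 burnt)
  -> target ignites at step 2
Step 3: cell (4,1)='.' (+4 fires, +5 burnt)
Step 4: cell (4,1)='.' (+3 fires, +4 burnt)
Step 5: cell (4,1)='.' (+1 fires, +3 burnt)
Step 6: cell (4,1)='.' (+0 fires, +1 burnt)
  fire out at step 6

2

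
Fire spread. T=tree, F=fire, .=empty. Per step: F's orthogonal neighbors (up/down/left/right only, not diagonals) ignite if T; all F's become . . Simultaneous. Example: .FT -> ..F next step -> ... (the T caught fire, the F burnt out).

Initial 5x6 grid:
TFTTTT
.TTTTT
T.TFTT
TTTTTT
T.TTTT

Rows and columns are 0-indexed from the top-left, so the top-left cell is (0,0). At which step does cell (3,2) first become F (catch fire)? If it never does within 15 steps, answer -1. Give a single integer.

Step 1: cell (3,2)='T' (+7 fires, +2 burnt)
Step 2: cell (3,2)='F' (+7 fires, +7 burnt)
  -> target ignites at step 2
Step 3: cell (3,2)='.' (+6 fires, +7 burnt)
Step 4: cell (3,2)='.' (+3 fires, +6 burnt)
Step 5: cell (3,2)='.' (+2 fires, +3 burnt)
Step 6: cell (3,2)='.' (+0 fires, +2 burnt)
  fire out at step 6

2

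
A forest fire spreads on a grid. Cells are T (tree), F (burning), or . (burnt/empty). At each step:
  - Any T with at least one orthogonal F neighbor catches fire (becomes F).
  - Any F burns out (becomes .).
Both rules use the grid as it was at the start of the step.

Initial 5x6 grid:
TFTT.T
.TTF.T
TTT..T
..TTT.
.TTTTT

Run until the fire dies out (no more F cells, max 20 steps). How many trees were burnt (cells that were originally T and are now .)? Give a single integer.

Answer: 16

Derivation:
Step 1: +5 fires, +2 burnt (F count now 5)
Step 2: +2 fires, +5 burnt (F count now 2)
Step 3: +2 fires, +2 burnt (F count now 2)
Step 4: +2 fires, +2 burnt (F count now 2)
Step 5: +3 fires, +2 burnt (F count now 3)
Step 6: +1 fires, +3 burnt (F count now 1)
Step 7: +1 fires, +1 burnt (F count now 1)
Step 8: +0 fires, +1 burnt (F count now 0)
Fire out after step 8
Initially T: 19, now '.': 27
Total burnt (originally-T cells now '.'): 16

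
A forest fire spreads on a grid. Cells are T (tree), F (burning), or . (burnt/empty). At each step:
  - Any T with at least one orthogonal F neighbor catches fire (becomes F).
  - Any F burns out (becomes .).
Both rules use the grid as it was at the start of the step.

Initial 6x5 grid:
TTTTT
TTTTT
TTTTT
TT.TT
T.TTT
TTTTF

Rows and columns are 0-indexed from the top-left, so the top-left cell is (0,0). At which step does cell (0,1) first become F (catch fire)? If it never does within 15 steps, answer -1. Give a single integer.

Step 1: cell (0,1)='T' (+2 fires, +1 burnt)
Step 2: cell (0,1)='T' (+3 fires, +2 burnt)
Step 3: cell (0,1)='T' (+4 fires, +3 burnt)
Step 4: cell (0,1)='T' (+3 fires, +4 burnt)
Step 5: cell (0,1)='T' (+4 fires, +3 burnt)
Step 6: cell (0,1)='T' (+4 fires, +4 burnt)
Step 7: cell (0,1)='T' (+4 fires, +4 burnt)
Step 8: cell (0,1)='F' (+2 fires, +4 burnt)
  -> target ignites at step 8
Step 9: cell (0,1)='.' (+1 fires, +2 burnt)
Step 10: cell (0,1)='.' (+0 fires, +1 burnt)
  fire out at step 10

8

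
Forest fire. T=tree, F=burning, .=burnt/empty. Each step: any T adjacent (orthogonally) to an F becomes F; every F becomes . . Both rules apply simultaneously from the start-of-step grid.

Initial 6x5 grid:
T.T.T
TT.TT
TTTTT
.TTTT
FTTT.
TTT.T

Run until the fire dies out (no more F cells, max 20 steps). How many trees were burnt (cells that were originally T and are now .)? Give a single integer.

Step 1: +2 fires, +1 burnt (F count now 2)
Step 2: +3 fires, +2 burnt (F count now 3)
Step 3: +4 fires, +3 burnt (F count now 4)
Step 4: +4 fires, +4 burnt (F count now 4)
Step 5: +3 fires, +4 burnt (F count now 3)
Step 6: +3 fires, +3 burnt (F count now 3)
Step 7: +1 fires, +3 burnt (F count now 1)
Step 8: +1 fires, +1 burnt (F count now 1)
Step 9: +0 fires, +1 burnt (F count now 0)
Fire out after step 9
Initially T: 23, now '.': 28
Total burnt (originally-T cells now '.'): 21

Answer: 21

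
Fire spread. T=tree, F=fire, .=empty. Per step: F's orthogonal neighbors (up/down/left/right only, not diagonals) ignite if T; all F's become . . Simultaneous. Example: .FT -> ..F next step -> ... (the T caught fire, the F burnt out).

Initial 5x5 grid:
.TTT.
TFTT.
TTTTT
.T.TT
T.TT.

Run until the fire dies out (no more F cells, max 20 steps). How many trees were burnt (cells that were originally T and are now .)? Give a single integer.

Answer: 16

Derivation:
Step 1: +4 fires, +1 burnt (F count now 4)
Step 2: +5 fires, +4 burnt (F count now 5)
Step 3: +2 fires, +5 burnt (F count now 2)
Step 4: +2 fires, +2 burnt (F count now 2)
Step 5: +2 fires, +2 burnt (F count now 2)
Step 6: +1 fires, +2 burnt (F count now 1)
Step 7: +0 fires, +1 burnt (F count now 0)
Fire out after step 7
Initially T: 17, now '.': 24
Total burnt (originally-T cells now '.'): 16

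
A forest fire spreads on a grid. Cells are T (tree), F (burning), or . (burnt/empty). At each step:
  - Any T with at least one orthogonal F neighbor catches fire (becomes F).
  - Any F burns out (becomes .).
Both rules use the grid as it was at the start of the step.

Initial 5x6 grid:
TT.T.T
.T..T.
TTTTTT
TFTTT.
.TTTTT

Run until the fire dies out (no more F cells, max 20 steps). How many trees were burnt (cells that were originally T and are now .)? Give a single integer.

Answer: 19

Derivation:
Step 1: +4 fires, +1 burnt (F count now 4)
Step 2: +5 fires, +4 burnt (F count now 5)
Step 3: +4 fires, +5 burnt (F count now 4)
Step 4: +3 fires, +4 burnt (F count now 3)
Step 5: +3 fires, +3 burnt (F count now 3)
Step 6: +0 fires, +3 burnt (F count now 0)
Fire out after step 6
Initially T: 21, now '.': 28
Total burnt (originally-T cells now '.'): 19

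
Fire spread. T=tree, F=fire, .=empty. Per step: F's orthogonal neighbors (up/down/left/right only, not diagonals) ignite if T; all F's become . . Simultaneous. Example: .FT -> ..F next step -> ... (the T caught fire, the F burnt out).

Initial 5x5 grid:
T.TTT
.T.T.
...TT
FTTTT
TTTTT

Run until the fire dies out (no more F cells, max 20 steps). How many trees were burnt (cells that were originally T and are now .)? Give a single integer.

Step 1: +2 fires, +1 burnt (F count now 2)
Step 2: +2 fires, +2 burnt (F count now 2)
Step 3: +2 fires, +2 burnt (F count now 2)
Step 4: +3 fires, +2 burnt (F count now 3)
Step 5: +3 fires, +3 burnt (F count now 3)
Step 6: +1 fires, +3 burnt (F count now 1)
Step 7: +2 fires, +1 burnt (F count now 2)
Step 8: +0 fires, +2 burnt (F count now 0)
Fire out after step 8
Initially T: 17, now '.': 23
Total burnt (originally-T cells now '.'): 15

Answer: 15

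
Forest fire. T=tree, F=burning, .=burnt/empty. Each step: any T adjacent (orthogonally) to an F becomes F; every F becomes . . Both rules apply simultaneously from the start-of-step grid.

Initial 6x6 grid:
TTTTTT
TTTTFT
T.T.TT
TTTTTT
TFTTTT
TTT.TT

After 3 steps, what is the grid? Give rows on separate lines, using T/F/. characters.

Step 1: 8 trees catch fire, 2 burn out
  TTTTFT
  TTTF.F
  T.T.FT
  TFTTTT
  F.FTTT
  TFT.TT
Step 2: 10 trees catch fire, 8 burn out
  TTTF.F
  TTF...
  T.T..F
  F.FTFT
  ...FTT
  F.F.TT
Step 3: 7 trees catch fire, 10 burn out
  TTF...
  TF....
  F.F...
  ...F.F
  ....FT
  ....TT

TTF...
TF....
F.F...
...F.F
....FT
....TT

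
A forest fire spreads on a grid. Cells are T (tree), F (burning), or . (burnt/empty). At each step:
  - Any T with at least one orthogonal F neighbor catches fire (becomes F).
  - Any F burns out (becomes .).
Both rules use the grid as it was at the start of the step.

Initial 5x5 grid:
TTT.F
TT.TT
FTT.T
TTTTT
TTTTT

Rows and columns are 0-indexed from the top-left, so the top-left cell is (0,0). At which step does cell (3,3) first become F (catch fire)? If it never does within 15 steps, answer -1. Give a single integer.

Step 1: cell (3,3)='T' (+4 fires, +2 burnt)
Step 2: cell (3,3)='T' (+7 fires, +4 burnt)
Step 3: cell (3,3)='T' (+4 fires, +7 burnt)
Step 4: cell (3,3)='F' (+4 fires, +4 burnt)
  -> target ignites at step 4
Step 5: cell (3,3)='.' (+1 fires, +4 burnt)
Step 6: cell (3,3)='.' (+0 fires, +1 burnt)
  fire out at step 6

4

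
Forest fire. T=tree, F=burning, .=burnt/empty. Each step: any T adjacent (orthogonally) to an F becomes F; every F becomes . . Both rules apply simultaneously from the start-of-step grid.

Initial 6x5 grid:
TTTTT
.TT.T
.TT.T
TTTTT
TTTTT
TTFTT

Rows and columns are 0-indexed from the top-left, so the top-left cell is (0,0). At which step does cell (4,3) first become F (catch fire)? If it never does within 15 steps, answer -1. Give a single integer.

Step 1: cell (4,3)='T' (+3 fires, +1 burnt)
Step 2: cell (4,3)='F' (+5 fires, +3 burnt)
  -> target ignites at step 2
Step 3: cell (4,3)='.' (+5 fires, +5 burnt)
Step 4: cell (4,3)='.' (+4 fires, +5 burnt)
Step 5: cell (4,3)='.' (+3 fires, +4 burnt)
Step 6: cell (4,3)='.' (+3 fires, +3 burnt)
Step 7: cell (4,3)='.' (+2 fires, +3 burnt)
Step 8: cell (4,3)='.' (+0 fires, +2 burnt)
  fire out at step 8

2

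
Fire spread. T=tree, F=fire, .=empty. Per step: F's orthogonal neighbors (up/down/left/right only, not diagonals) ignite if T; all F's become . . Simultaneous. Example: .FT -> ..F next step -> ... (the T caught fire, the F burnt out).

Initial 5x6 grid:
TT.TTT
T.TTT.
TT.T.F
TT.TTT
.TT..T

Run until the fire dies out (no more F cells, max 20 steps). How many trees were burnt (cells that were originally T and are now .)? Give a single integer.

Step 1: +1 fires, +1 burnt (F count now 1)
Step 2: +2 fires, +1 burnt (F count now 2)
Step 3: +1 fires, +2 burnt (F count now 1)
Step 4: +1 fires, +1 burnt (F count now 1)
Step 5: +1 fires, +1 burnt (F count now 1)
Step 6: +3 fires, +1 burnt (F count now 3)
Step 7: +1 fires, +3 burnt (F count now 1)
Step 8: +1 fires, +1 burnt (F count now 1)
Step 9: +0 fires, +1 burnt (F count now 0)
Fire out after step 9
Initially T: 20, now '.': 21
Total burnt (originally-T cells now '.'): 11

Answer: 11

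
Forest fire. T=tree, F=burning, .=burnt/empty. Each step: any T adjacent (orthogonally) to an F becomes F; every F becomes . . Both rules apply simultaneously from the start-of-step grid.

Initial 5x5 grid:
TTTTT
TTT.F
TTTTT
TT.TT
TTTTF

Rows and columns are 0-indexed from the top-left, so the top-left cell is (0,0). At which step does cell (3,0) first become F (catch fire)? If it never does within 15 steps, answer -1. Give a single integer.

Step 1: cell (3,0)='T' (+4 fires, +2 burnt)
Step 2: cell (3,0)='T' (+4 fires, +4 burnt)
Step 3: cell (3,0)='T' (+3 fires, +4 burnt)
Step 4: cell (3,0)='T' (+5 fires, +3 burnt)
Step 5: cell (3,0)='F' (+4 fires, +5 burnt)
  -> target ignites at step 5
Step 6: cell (3,0)='.' (+1 fires, +4 burnt)
Step 7: cell (3,0)='.' (+0 fires, +1 burnt)
  fire out at step 7

5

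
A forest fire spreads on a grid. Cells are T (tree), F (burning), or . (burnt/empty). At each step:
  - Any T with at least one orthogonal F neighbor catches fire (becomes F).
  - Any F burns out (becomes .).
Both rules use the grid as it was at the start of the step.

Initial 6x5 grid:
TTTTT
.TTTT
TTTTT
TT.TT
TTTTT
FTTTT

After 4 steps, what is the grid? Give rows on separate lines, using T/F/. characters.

Step 1: 2 trees catch fire, 1 burn out
  TTTTT
  .TTTT
  TTTTT
  TT.TT
  FTTTT
  .FTTT
Step 2: 3 trees catch fire, 2 burn out
  TTTTT
  .TTTT
  TTTTT
  FT.TT
  .FTTT
  ..FTT
Step 3: 4 trees catch fire, 3 burn out
  TTTTT
  .TTTT
  FTTTT
  .F.TT
  ..FTT
  ...FT
Step 4: 3 trees catch fire, 4 burn out
  TTTTT
  .TTTT
  .FTTT
  ...TT
  ...FT
  ....F

TTTTT
.TTTT
.FTTT
...TT
...FT
....F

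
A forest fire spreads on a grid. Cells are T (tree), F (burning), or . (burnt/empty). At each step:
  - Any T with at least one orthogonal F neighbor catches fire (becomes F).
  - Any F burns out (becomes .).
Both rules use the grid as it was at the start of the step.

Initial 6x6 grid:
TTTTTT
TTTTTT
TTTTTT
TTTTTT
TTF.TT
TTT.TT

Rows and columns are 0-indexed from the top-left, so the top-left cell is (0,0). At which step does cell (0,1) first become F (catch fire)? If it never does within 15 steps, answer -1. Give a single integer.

Step 1: cell (0,1)='T' (+3 fires, +1 burnt)
Step 2: cell (0,1)='T' (+5 fires, +3 burnt)
Step 3: cell (0,1)='T' (+6 fires, +5 burnt)
Step 4: cell (0,1)='T' (+7 fires, +6 burnt)
Step 5: cell (0,1)='F' (+7 fires, +7 burnt)
  -> target ignites at step 5
Step 6: cell (0,1)='.' (+4 fires, +7 burnt)
Step 7: cell (0,1)='.' (+1 fires, +4 burnt)
Step 8: cell (0,1)='.' (+0 fires, +1 burnt)
  fire out at step 8

5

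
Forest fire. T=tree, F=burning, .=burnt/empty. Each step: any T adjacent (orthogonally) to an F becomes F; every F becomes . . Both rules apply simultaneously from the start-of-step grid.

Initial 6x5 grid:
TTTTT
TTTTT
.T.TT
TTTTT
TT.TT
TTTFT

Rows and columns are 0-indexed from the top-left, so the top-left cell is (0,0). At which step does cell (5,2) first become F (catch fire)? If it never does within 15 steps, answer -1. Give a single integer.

Step 1: cell (5,2)='F' (+3 fires, +1 burnt)
  -> target ignites at step 1
Step 2: cell (5,2)='.' (+3 fires, +3 burnt)
Step 3: cell (5,2)='.' (+5 fires, +3 burnt)
Step 4: cell (5,2)='.' (+4 fires, +5 burnt)
Step 5: cell (5,2)='.' (+5 fires, +4 burnt)
Step 6: cell (5,2)='.' (+3 fires, +5 burnt)
Step 7: cell (5,2)='.' (+2 fires, +3 burnt)
Step 8: cell (5,2)='.' (+1 fires, +2 burnt)
Step 9: cell (5,2)='.' (+0 fires, +1 burnt)
  fire out at step 9

1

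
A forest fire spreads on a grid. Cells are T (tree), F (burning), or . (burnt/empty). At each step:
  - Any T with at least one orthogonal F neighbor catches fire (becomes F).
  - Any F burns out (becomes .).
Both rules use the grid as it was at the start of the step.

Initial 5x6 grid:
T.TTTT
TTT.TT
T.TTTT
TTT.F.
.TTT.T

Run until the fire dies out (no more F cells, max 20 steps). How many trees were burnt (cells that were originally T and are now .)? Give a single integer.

Step 1: +1 fires, +1 burnt (F count now 1)
Step 2: +3 fires, +1 burnt (F count now 3)
Step 3: +3 fires, +3 burnt (F count now 3)
Step 4: +4 fires, +3 burnt (F count now 4)
Step 5: +4 fires, +4 burnt (F count now 4)
Step 6: +4 fires, +4 burnt (F count now 4)
Step 7: +2 fires, +4 burnt (F count now 2)
Step 8: +0 fires, +2 burnt (F count now 0)
Fire out after step 8
Initially T: 22, now '.': 29
Total burnt (originally-T cells now '.'): 21

Answer: 21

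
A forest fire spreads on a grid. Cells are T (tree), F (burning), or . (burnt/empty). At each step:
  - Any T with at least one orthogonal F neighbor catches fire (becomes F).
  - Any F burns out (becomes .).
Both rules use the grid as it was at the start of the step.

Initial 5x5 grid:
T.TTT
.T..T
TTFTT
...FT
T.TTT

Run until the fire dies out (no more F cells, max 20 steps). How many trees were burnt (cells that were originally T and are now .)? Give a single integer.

Step 1: +4 fires, +2 burnt (F count now 4)
Step 2: +5 fires, +4 burnt (F count now 5)
Step 3: +1 fires, +5 burnt (F count now 1)
Step 4: +1 fires, +1 burnt (F count now 1)
Step 5: +1 fires, +1 burnt (F count now 1)
Step 6: +1 fires, +1 burnt (F count now 1)
Step 7: +0 fires, +1 burnt (F count now 0)
Fire out after step 7
Initially T: 15, now '.': 23
Total burnt (originally-T cells now '.'): 13

Answer: 13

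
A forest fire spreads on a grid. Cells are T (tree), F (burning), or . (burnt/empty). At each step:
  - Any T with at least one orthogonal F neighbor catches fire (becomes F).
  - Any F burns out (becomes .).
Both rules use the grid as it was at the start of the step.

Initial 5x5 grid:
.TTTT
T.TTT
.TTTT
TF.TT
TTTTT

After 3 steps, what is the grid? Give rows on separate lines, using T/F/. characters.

Step 1: 3 trees catch fire, 1 burn out
  .TTTT
  T.TTT
  .FTTT
  F..TT
  TFTTT
Step 2: 3 trees catch fire, 3 burn out
  .TTTT
  T.TTT
  ..FTT
  ...TT
  F.FTT
Step 3: 3 trees catch fire, 3 burn out
  .TTTT
  T.FTT
  ...FT
  ...TT
  ...FT

.TTTT
T.FTT
...FT
...TT
...FT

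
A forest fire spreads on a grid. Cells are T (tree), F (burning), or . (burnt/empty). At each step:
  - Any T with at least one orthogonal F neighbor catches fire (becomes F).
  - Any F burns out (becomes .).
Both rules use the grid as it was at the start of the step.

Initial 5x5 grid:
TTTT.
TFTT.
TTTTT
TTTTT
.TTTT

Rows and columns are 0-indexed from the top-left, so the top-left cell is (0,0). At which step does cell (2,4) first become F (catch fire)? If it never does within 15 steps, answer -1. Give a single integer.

Step 1: cell (2,4)='T' (+4 fires, +1 burnt)
Step 2: cell (2,4)='T' (+6 fires, +4 burnt)
Step 3: cell (2,4)='T' (+5 fires, +6 burnt)
Step 4: cell (2,4)='F' (+3 fires, +5 burnt)
  -> target ignites at step 4
Step 5: cell (2,4)='.' (+2 fires, +3 burnt)
Step 6: cell (2,4)='.' (+1 fires, +2 burnt)
Step 7: cell (2,4)='.' (+0 fires, +1 burnt)
  fire out at step 7

4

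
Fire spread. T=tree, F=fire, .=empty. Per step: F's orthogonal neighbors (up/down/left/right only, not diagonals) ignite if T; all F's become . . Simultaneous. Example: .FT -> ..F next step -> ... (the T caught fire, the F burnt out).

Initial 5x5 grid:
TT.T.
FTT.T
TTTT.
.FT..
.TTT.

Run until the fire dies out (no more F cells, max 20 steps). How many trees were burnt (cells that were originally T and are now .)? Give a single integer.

Step 1: +6 fires, +2 burnt (F count now 6)
Step 2: +4 fires, +6 burnt (F count now 4)
Step 3: +2 fires, +4 burnt (F count now 2)
Step 4: +0 fires, +2 burnt (F count now 0)
Fire out after step 4
Initially T: 14, now '.': 23
Total burnt (originally-T cells now '.'): 12

Answer: 12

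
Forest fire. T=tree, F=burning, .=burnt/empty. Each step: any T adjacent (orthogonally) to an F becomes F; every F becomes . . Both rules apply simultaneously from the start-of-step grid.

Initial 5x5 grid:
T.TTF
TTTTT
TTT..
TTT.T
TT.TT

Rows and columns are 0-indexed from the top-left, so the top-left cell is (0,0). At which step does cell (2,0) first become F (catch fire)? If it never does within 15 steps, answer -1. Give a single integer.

Step 1: cell (2,0)='T' (+2 fires, +1 burnt)
Step 2: cell (2,0)='T' (+2 fires, +2 burnt)
Step 3: cell (2,0)='T' (+1 fires, +2 burnt)
Step 4: cell (2,0)='T' (+2 fires, +1 burnt)
Step 5: cell (2,0)='T' (+3 fires, +2 burnt)
Step 6: cell (2,0)='F' (+3 fires, +3 burnt)
  -> target ignites at step 6
Step 7: cell (2,0)='.' (+2 fires, +3 burnt)
Step 8: cell (2,0)='.' (+1 fires, +2 burnt)
Step 9: cell (2,0)='.' (+0 fires, +1 burnt)
  fire out at step 9

6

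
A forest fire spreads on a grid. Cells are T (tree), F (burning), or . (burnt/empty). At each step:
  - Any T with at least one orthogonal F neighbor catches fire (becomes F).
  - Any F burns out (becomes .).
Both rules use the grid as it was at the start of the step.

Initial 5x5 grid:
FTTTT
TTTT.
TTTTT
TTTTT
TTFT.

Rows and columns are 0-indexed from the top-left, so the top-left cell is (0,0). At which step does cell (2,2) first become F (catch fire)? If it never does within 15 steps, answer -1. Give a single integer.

Step 1: cell (2,2)='T' (+5 fires, +2 burnt)
Step 2: cell (2,2)='F' (+7 fires, +5 burnt)
  -> target ignites at step 2
Step 3: cell (2,2)='.' (+6 fires, +7 burnt)
Step 4: cell (2,2)='.' (+3 fires, +6 burnt)
Step 5: cell (2,2)='.' (+0 fires, +3 burnt)
  fire out at step 5

2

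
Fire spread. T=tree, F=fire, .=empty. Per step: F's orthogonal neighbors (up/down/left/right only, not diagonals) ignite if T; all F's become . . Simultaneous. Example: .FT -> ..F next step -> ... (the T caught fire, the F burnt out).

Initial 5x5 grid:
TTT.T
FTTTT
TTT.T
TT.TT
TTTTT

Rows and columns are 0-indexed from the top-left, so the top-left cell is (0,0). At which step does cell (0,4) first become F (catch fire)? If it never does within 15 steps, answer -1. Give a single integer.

Step 1: cell (0,4)='T' (+3 fires, +1 burnt)
Step 2: cell (0,4)='T' (+4 fires, +3 burnt)
Step 3: cell (0,4)='T' (+5 fires, +4 burnt)
Step 4: cell (0,4)='T' (+2 fires, +5 burnt)
Step 5: cell (0,4)='F' (+3 fires, +2 burnt)
  -> target ignites at step 5
Step 6: cell (0,4)='.' (+2 fires, +3 burnt)
Step 7: cell (0,4)='.' (+2 fires, +2 burnt)
Step 8: cell (0,4)='.' (+0 fires, +2 burnt)
  fire out at step 8

5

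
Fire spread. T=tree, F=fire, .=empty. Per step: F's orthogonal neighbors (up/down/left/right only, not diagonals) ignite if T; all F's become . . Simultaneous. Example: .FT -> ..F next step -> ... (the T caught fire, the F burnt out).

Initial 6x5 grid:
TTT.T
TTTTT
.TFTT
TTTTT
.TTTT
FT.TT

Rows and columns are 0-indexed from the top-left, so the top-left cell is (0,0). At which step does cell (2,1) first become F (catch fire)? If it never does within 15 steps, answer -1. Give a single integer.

Step 1: cell (2,1)='F' (+5 fires, +2 burnt)
  -> target ignites at step 1
Step 2: cell (2,1)='.' (+8 fires, +5 burnt)
Step 3: cell (2,1)='.' (+6 fires, +8 burnt)
Step 4: cell (2,1)='.' (+4 fires, +6 burnt)
Step 5: cell (2,1)='.' (+1 fires, +4 burnt)
Step 6: cell (2,1)='.' (+0 fires, +1 burnt)
  fire out at step 6

1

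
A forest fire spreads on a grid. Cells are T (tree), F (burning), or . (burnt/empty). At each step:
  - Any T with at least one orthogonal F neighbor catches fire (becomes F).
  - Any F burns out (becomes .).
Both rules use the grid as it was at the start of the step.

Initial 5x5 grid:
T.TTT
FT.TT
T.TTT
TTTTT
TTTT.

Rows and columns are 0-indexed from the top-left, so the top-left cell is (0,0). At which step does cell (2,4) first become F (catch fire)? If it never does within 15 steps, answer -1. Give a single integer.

Step 1: cell (2,4)='T' (+3 fires, +1 burnt)
Step 2: cell (2,4)='T' (+1 fires, +3 burnt)
Step 3: cell (2,4)='T' (+2 fires, +1 burnt)
Step 4: cell (2,4)='T' (+2 fires, +2 burnt)
Step 5: cell (2,4)='T' (+3 fires, +2 burnt)
Step 6: cell (2,4)='T' (+3 fires, +3 burnt)
Step 7: cell (2,4)='F' (+2 fires, +3 burnt)
  -> target ignites at step 7
Step 8: cell (2,4)='.' (+2 fires, +2 burnt)
Step 9: cell (2,4)='.' (+2 fires, +2 burnt)
Step 10: cell (2,4)='.' (+0 fires, +2 burnt)
  fire out at step 10

7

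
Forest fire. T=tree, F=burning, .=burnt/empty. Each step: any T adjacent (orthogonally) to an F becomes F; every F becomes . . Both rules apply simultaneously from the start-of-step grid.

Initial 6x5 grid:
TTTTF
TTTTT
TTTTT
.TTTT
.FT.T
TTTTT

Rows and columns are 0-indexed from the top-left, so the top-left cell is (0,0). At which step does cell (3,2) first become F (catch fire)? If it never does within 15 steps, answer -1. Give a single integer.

Step 1: cell (3,2)='T' (+5 fires, +2 burnt)
Step 2: cell (3,2)='F' (+7 fires, +5 burnt)
  -> target ignites at step 2
Step 3: cell (3,2)='.' (+9 fires, +7 burnt)
Step 4: cell (3,2)='.' (+4 fires, +9 burnt)
Step 5: cell (3,2)='.' (+0 fires, +4 burnt)
  fire out at step 5

2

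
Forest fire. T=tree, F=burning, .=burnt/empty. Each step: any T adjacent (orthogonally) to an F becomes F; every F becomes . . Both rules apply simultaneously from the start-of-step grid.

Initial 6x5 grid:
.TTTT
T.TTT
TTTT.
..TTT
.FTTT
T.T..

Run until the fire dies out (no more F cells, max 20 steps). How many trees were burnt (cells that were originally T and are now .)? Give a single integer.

Step 1: +1 fires, +1 burnt (F count now 1)
Step 2: +3 fires, +1 burnt (F count now 3)
Step 3: +3 fires, +3 burnt (F count now 3)
Step 4: +4 fires, +3 burnt (F count now 4)
Step 5: +3 fires, +4 burnt (F count now 3)
Step 6: +4 fires, +3 burnt (F count now 4)
Step 7: +1 fires, +4 burnt (F count now 1)
Step 8: +0 fires, +1 burnt (F count now 0)
Fire out after step 8
Initially T: 20, now '.': 29
Total burnt (originally-T cells now '.'): 19

Answer: 19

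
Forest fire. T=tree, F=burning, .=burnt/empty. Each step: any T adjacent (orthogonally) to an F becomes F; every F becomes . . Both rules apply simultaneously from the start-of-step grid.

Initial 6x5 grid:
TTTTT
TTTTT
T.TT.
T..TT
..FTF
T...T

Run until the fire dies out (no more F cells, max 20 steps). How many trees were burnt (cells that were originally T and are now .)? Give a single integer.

Answer: 18

Derivation:
Step 1: +3 fires, +2 burnt (F count now 3)
Step 2: +1 fires, +3 burnt (F count now 1)
Step 3: +1 fires, +1 burnt (F count now 1)
Step 4: +2 fires, +1 burnt (F count now 2)
Step 5: +3 fires, +2 burnt (F count now 3)
Step 6: +3 fires, +3 burnt (F count now 3)
Step 7: +2 fires, +3 burnt (F count now 2)
Step 8: +2 fires, +2 burnt (F count now 2)
Step 9: +1 fires, +2 burnt (F count now 1)
Step 10: +0 fires, +1 burnt (F count now 0)
Fire out after step 10
Initially T: 19, now '.': 29
Total burnt (originally-T cells now '.'): 18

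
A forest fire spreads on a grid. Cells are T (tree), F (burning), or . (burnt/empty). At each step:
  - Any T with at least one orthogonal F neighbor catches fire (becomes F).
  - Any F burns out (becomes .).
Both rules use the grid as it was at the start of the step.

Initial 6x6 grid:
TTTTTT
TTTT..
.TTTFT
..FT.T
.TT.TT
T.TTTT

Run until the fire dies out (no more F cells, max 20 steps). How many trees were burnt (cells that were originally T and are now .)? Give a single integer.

Step 1: +5 fires, +2 burnt (F count now 5)
Step 2: +6 fires, +5 burnt (F count now 6)
Step 3: +5 fires, +6 burnt (F count now 5)
Step 4: +6 fires, +5 burnt (F count now 6)
Step 5: +2 fires, +6 burnt (F count now 2)
Step 6: +0 fires, +2 burnt (F count now 0)
Fire out after step 6
Initially T: 25, now '.': 35
Total burnt (originally-T cells now '.'): 24

Answer: 24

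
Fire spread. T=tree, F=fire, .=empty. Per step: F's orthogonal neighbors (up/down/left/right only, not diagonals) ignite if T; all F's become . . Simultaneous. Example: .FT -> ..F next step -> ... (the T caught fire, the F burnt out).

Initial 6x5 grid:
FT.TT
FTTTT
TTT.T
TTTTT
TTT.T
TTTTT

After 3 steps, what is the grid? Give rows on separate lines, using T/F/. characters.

Step 1: 3 trees catch fire, 2 burn out
  .F.TT
  .FTTT
  FTT.T
  TTTTT
  TTT.T
  TTTTT
Step 2: 3 trees catch fire, 3 burn out
  ...TT
  ..FTT
  .FT.T
  FTTTT
  TTT.T
  TTTTT
Step 3: 4 trees catch fire, 3 burn out
  ...TT
  ...FT
  ..F.T
  .FTTT
  FTT.T
  TTTTT

...TT
...FT
..F.T
.FTTT
FTT.T
TTTTT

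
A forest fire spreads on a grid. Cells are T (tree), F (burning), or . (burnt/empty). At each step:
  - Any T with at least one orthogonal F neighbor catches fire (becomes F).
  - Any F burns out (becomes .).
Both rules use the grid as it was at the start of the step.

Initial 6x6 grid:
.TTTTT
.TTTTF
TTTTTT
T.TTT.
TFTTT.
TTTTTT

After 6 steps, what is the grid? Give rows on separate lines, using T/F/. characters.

Step 1: 6 trees catch fire, 2 burn out
  .TTTTF
  .TTTF.
  TTTTTF
  T.TTT.
  F.FTT.
  TFTTTT
Step 2: 8 trees catch fire, 6 burn out
  .TTTF.
  .TTF..
  TTTTF.
  F.FTT.
  ...FT.
  F.FTTT
Step 3: 9 trees catch fire, 8 burn out
  .TTF..
  .TF...
  FTFF..
  ...FF.
  ....F.
  ...FTT
Step 4: 4 trees catch fire, 9 burn out
  .TF...
  .F....
  .F....
  ......
  ......
  ....FT
Step 5: 2 trees catch fire, 4 burn out
  .F....
  ......
  ......
  ......
  ......
  .....F
Step 6: 0 trees catch fire, 2 burn out
  ......
  ......
  ......
  ......
  ......
  ......

......
......
......
......
......
......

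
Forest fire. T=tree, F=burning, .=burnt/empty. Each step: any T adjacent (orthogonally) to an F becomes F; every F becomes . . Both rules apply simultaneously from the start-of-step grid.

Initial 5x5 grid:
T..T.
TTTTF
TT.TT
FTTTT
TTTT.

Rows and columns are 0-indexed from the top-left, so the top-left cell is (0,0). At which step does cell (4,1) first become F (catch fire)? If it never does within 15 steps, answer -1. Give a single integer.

Step 1: cell (4,1)='T' (+5 fires, +2 burnt)
Step 2: cell (4,1)='F' (+8 fires, +5 burnt)
  -> target ignites at step 2
Step 3: cell (4,1)='.' (+4 fires, +8 burnt)
Step 4: cell (4,1)='.' (+1 fires, +4 burnt)
Step 5: cell (4,1)='.' (+0 fires, +1 burnt)
  fire out at step 5

2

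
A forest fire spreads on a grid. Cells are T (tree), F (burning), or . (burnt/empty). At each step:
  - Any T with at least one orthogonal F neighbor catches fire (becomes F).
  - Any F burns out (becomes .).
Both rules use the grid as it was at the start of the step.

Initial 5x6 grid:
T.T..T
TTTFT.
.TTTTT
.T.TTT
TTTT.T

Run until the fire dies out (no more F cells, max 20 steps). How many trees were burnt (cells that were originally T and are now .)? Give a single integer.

Step 1: +3 fires, +1 burnt (F count now 3)
Step 2: +5 fires, +3 burnt (F count now 5)
Step 3: +5 fires, +5 burnt (F count now 5)
Step 4: +4 fires, +5 burnt (F count now 4)
Step 5: +2 fires, +4 burnt (F count now 2)
Step 6: +1 fires, +2 burnt (F count now 1)
Step 7: +0 fires, +1 burnt (F count now 0)
Fire out after step 7
Initially T: 21, now '.': 29
Total burnt (originally-T cells now '.'): 20

Answer: 20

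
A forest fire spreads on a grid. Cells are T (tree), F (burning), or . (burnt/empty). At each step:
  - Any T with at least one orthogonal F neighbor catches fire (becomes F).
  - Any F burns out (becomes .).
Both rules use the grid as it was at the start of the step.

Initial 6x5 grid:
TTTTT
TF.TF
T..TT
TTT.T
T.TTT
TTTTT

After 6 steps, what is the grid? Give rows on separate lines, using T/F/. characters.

Step 1: 5 trees catch fire, 2 burn out
  TFTTF
  F..F.
  T..TF
  TTT.T
  T.TTT
  TTTTT
Step 2: 6 trees catch fire, 5 burn out
  F.FF.
  .....
  F..F.
  TTT.F
  T.TTT
  TTTTT
Step 3: 2 trees catch fire, 6 burn out
  .....
  .....
  .....
  FTT..
  T.TTF
  TTTTT
Step 4: 4 trees catch fire, 2 burn out
  .....
  .....
  .....
  .FT..
  F.TF.
  TTTTF
Step 5: 4 trees catch fire, 4 burn out
  .....
  .....
  .....
  ..F..
  ..F..
  FTTF.
Step 6: 2 trees catch fire, 4 burn out
  .....
  .....
  .....
  .....
  .....
  .FF..

.....
.....
.....
.....
.....
.FF..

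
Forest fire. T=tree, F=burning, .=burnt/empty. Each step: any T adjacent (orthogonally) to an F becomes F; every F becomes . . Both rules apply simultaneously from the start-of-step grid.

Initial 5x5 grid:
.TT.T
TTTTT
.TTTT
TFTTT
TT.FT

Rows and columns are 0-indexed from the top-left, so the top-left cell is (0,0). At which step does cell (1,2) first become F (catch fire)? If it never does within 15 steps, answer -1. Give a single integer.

Step 1: cell (1,2)='T' (+6 fires, +2 burnt)
Step 2: cell (1,2)='T' (+5 fires, +6 burnt)
Step 3: cell (1,2)='F' (+5 fires, +5 burnt)
  -> target ignites at step 3
Step 4: cell (1,2)='.' (+2 fires, +5 burnt)
Step 5: cell (1,2)='.' (+1 fires, +2 burnt)
Step 6: cell (1,2)='.' (+0 fires, +1 burnt)
  fire out at step 6

3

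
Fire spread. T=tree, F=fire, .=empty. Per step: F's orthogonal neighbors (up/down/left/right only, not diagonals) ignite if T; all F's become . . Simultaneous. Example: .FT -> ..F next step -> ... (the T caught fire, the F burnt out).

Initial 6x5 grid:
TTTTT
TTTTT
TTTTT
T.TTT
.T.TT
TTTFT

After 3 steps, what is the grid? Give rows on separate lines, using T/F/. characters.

Step 1: 3 trees catch fire, 1 burn out
  TTTTT
  TTTTT
  TTTTT
  T.TTT
  .T.FT
  TTF.F
Step 2: 3 trees catch fire, 3 burn out
  TTTTT
  TTTTT
  TTTTT
  T.TFT
  .T..F
  TF...
Step 3: 5 trees catch fire, 3 burn out
  TTTTT
  TTTTT
  TTTFT
  T.F.F
  .F...
  F....

TTTTT
TTTTT
TTTFT
T.F.F
.F...
F....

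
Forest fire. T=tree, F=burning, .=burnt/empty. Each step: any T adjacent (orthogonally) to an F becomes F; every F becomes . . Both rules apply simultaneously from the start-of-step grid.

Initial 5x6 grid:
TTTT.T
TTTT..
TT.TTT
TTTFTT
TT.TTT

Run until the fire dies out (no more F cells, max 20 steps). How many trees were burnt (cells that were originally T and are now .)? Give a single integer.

Step 1: +4 fires, +1 burnt (F count now 4)
Step 2: +5 fires, +4 burnt (F count now 5)
Step 3: +7 fires, +5 burnt (F count now 7)
Step 4: +4 fires, +7 burnt (F count now 4)
Step 5: +2 fires, +4 burnt (F count now 2)
Step 6: +1 fires, +2 burnt (F count now 1)
Step 7: +0 fires, +1 burnt (F count now 0)
Fire out after step 7
Initially T: 24, now '.': 29
Total burnt (originally-T cells now '.'): 23

Answer: 23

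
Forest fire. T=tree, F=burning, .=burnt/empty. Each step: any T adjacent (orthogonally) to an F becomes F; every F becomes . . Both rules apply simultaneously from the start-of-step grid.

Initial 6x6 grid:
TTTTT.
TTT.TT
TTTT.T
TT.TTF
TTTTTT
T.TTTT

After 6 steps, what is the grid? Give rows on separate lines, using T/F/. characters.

Step 1: 3 trees catch fire, 1 burn out
  TTTTT.
  TTT.TT
  TTTT.F
  TT.TF.
  TTTTTF
  T.TTTT
Step 2: 4 trees catch fire, 3 burn out
  TTTTT.
  TTT.TF
  TTTT..
  TT.F..
  TTTTF.
  T.TTTF
Step 3: 4 trees catch fire, 4 burn out
  TTTTT.
  TTT.F.
  TTTF..
  TT....
  TTTF..
  T.TTF.
Step 4: 4 trees catch fire, 4 burn out
  TTTTF.
  TTT...
  TTF...
  TT....
  TTF...
  T.TF..
Step 5: 5 trees catch fire, 4 burn out
  TTTF..
  TTF...
  TF....
  TT....
  TF....
  T.F...
Step 6: 5 trees catch fire, 5 burn out
  TTF...
  TF....
  F.....
  TF....
  F.....
  T.....

TTF...
TF....
F.....
TF....
F.....
T.....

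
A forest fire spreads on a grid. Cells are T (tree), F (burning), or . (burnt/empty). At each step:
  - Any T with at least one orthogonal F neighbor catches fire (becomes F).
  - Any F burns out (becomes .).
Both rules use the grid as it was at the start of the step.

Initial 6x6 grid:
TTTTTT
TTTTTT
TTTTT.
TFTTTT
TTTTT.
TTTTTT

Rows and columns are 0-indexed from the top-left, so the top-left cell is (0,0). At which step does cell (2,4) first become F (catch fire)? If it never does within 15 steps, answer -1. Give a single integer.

Step 1: cell (2,4)='T' (+4 fires, +1 burnt)
Step 2: cell (2,4)='T' (+7 fires, +4 burnt)
Step 3: cell (2,4)='T' (+8 fires, +7 burnt)
Step 4: cell (2,4)='F' (+7 fires, +8 burnt)
  -> target ignites at step 4
Step 5: cell (2,4)='.' (+3 fires, +7 burnt)
Step 6: cell (2,4)='.' (+3 fires, +3 burnt)
Step 7: cell (2,4)='.' (+1 fires, +3 burnt)
Step 8: cell (2,4)='.' (+0 fires, +1 burnt)
  fire out at step 8

4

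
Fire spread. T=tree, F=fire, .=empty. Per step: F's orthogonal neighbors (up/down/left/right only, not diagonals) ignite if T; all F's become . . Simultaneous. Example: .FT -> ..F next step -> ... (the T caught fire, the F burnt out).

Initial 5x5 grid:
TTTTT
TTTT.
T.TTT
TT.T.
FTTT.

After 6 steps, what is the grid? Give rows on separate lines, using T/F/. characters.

Step 1: 2 trees catch fire, 1 burn out
  TTTTT
  TTTT.
  T.TTT
  FT.T.
  .FTT.
Step 2: 3 trees catch fire, 2 burn out
  TTTTT
  TTTT.
  F.TTT
  .F.T.
  ..FT.
Step 3: 2 trees catch fire, 3 burn out
  TTTTT
  FTTT.
  ..TTT
  ...T.
  ...F.
Step 4: 3 trees catch fire, 2 burn out
  FTTTT
  .FTT.
  ..TTT
  ...F.
  .....
Step 5: 3 trees catch fire, 3 burn out
  .FTTT
  ..FT.
  ..TFT
  .....
  .....
Step 6: 4 trees catch fire, 3 burn out
  ..FTT
  ...F.
  ..F.F
  .....
  .....

..FTT
...F.
..F.F
.....
.....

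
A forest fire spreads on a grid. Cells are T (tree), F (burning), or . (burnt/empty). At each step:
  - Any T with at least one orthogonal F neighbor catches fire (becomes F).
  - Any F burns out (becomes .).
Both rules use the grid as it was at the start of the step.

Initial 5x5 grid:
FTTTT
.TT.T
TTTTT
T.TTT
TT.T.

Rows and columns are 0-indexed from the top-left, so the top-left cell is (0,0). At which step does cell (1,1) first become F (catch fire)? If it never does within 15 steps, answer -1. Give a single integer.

Step 1: cell (1,1)='T' (+1 fires, +1 burnt)
Step 2: cell (1,1)='F' (+2 fires, +1 burnt)
  -> target ignites at step 2
Step 3: cell (1,1)='.' (+3 fires, +2 burnt)
Step 4: cell (1,1)='.' (+3 fires, +3 burnt)
Step 5: cell (1,1)='.' (+4 fires, +3 burnt)
Step 6: cell (1,1)='.' (+3 fires, +4 burnt)
Step 7: cell (1,1)='.' (+3 fires, +3 burnt)
Step 8: cell (1,1)='.' (+0 fires, +3 burnt)
  fire out at step 8

2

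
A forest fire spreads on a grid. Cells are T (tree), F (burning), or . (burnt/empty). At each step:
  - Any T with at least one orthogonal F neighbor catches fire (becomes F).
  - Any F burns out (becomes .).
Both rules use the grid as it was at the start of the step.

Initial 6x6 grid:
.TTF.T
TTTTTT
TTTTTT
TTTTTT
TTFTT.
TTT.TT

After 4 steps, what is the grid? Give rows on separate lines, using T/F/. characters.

Step 1: 6 trees catch fire, 2 burn out
  .TF..T
  TTTFTT
  TTTTTT
  TTFTTT
  TF.FT.
  TTF.TT
Step 2: 10 trees catch fire, 6 burn out
  .F...T
  TTF.FT
  TTFFTT
  TF.FTT
  F...F.
  TF..TT
Step 3: 8 trees catch fire, 10 burn out
  .....T
  TF...F
  TF..FT
  F...FT
  ......
  F...FT
Step 4: 6 trees catch fire, 8 burn out
  .....F
  F.....
  F....F
  .....F
  ......
  .....F

.....F
F.....
F....F
.....F
......
.....F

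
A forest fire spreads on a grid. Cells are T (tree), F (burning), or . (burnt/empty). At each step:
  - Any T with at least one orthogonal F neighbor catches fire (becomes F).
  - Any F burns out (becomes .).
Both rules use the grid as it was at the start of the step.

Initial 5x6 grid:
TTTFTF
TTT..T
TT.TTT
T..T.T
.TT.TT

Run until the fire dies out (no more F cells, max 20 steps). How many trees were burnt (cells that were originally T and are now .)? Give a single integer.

Answer: 18

Derivation:
Step 1: +3 fires, +2 burnt (F count now 3)
Step 2: +3 fires, +3 burnt (F count now 3)
Step 3: +4 fires, +3 burnt (F count now 4)
Step 4: +4 fires, +4 burnt (F count now 4)
Step 5: +3 fires, +4 burnt (F count now 3)
Step 6: +1 fires, +3 burnt (F count now 1)
Step 7: +0 fires, +1 burnt (F count now 0)
Fire out after step 7
Initially T: 20, now '.': 28
Total burnt (originally-T cells now '.'): 18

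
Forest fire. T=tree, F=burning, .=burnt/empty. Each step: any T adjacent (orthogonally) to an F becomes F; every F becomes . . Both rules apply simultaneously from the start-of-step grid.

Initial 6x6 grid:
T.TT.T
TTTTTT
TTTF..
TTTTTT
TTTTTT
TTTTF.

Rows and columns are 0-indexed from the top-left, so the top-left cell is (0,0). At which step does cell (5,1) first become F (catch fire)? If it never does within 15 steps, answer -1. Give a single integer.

Step 1: cell (5,1)='T' (+5 fires, +2 burnt)
Step 2: cell (5,1)='T' (+9 fires, +5 burnt)
Step 3: cell (5,1)='F' (+8 fires, +9 burnt)
  -> target ignites at step 3
Step 4: cell (5,1)='.' (+5 fires, +8 burnt)
Step 5: cell (5,1)='.' (+2 fires, +5 burnt)
Step 6: cell (5,1)='.' (+0 fires, +2 burnt)
  fire out at step 6

3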